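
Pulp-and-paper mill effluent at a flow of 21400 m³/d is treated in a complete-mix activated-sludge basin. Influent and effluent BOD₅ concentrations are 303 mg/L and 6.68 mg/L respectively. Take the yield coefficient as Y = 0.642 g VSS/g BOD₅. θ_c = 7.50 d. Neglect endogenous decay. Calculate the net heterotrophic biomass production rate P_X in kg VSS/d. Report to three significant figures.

No decay correction is needed, so Y_obs = Y = 0.642.
ΔS = 303 − 6.68 = 296.3 mg/L, so the substrate removal rate is 21400 × 296.3/1000 = 6341 kg BOD₅/d.
Net biomass production P_X = Y_obs × Q·(S₀ − S) = 0.6420 × 6341 = 4071 kg VSS/d.

P_X ≈ 4070 kg VSS/d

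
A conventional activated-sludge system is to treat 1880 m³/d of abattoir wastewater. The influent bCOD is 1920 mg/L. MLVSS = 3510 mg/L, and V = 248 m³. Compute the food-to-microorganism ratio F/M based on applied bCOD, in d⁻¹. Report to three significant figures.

F/M = applied load / biomass = Q·S₀/(V·X) = 1880 × 1920 / (248.0 × 3510) = 4.147 d⁻¹.

F/M ≈ 4.15 d⁻¹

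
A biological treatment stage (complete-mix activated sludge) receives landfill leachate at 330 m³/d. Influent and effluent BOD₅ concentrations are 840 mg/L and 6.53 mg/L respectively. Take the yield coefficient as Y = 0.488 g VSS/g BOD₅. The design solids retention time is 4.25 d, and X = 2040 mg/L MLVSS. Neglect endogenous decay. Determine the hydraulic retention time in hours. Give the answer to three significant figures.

With k_d = 0 the design equation reduces to V = Y Q (S₀−S) θ_c / X = 0.488 × 330 × (840 − 6.53) × 4.25 / 2040 = 279.6 m³.
τ = V/Q = 279.6/330 = 0.8474 d, or 20.34 h.

τ ≈ 20.3 h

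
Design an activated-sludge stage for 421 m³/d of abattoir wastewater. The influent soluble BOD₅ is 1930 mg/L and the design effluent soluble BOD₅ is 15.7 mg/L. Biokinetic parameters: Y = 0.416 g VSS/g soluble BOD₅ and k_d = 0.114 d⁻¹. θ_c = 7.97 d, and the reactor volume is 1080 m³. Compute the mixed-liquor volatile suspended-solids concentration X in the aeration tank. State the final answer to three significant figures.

X ≈ 1300 mg/L

Solving the biomass balance for X: X = Y Q (S₀−S) θ_c / [V (1+k_d θ_c)] = 0.416 × 421 × (1930 − 15.7) × 7.97 / [1080 × (1 + 0.114 × 7.97)] = 1296 mg/L.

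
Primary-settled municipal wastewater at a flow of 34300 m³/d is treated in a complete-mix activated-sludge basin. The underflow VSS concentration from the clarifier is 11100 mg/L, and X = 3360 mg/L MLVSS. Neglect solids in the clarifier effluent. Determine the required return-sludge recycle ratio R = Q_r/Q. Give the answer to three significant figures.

R = Q_r/Q = X/(X_r − X) = 3360 / (11100 − 3360) = 0.4341.

R ≈ 0.434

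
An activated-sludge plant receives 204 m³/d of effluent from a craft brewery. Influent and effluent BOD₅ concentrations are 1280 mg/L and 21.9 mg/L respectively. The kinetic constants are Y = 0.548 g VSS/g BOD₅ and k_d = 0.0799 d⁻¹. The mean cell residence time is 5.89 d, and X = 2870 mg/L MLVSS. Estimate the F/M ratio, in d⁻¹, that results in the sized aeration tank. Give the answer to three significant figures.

F/M ≈ 0.464 d⁻¹

Rearranging the biomass balance for a CMAS with decay, V = Y·Q·ΔS·θ_c / [X·(1+k_d θ_c)] = 0.548 × 204 × (1280 − 21.9) × 5.89 / [2870 × (1 + 0.0799 × 5.89)] = 8.28×10^5 / 4221 = 196.3 m³.
F/M = applied load / biomass = Q·S₀/(V·X) = 204 × 1280 / (196.3 × 2870) = 0.4636 d⁻¹.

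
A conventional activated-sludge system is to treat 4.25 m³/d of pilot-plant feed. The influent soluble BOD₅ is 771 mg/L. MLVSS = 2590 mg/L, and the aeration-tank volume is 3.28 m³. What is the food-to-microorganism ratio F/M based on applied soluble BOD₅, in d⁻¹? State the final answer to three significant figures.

F/M = applied load / biomass = Q·S₀/(V·X) = 4.25 × 771 / (3.280 × 2590) = 0.3857 d⁻¹.

F/M ≈ 0.386 d⁻¹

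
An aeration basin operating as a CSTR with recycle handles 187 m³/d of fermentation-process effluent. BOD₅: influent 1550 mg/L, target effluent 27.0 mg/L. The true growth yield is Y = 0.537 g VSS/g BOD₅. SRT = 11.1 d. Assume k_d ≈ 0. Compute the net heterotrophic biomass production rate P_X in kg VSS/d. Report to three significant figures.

Since k_d ≈ 0, Y_obs = Y = 0.537 g VSS/g BOD₅.
Substrate removed = Q·(S₀ − S) = 187 m³/d × (1550 − 27.0) g/m³ = 2.85×10^5 g/d = 284.8 kg/d.
Net biomass production P_X = Y_obs × Q·(S₀ − S) = 0.5370 × 284.8 = 152.9 kg VSS/d.

P_X ≈ 153 kg VSS/d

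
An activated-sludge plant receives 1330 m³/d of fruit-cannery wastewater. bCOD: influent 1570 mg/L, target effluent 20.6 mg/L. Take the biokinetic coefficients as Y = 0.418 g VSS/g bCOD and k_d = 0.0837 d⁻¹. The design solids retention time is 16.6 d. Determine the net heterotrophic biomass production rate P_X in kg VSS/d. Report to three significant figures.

Correct the yield for decay: Y_obs = Y/(1 + k_d θ_c) = 0.418 / (1 + 0.0837 × 16.6) = 0.418 / 2.389 = 0.1749.
ΔS = 1570 − 20.6 = 1549 mg/L, so the substrate removal rate is 1330 × 1549/1000 = 2061 kg bCOD/d.
So the net sludge growth is P_X = 0.1749 × 2061 = 360.5 kg VSS/d.

P_X ≈ 360 kg VSS/d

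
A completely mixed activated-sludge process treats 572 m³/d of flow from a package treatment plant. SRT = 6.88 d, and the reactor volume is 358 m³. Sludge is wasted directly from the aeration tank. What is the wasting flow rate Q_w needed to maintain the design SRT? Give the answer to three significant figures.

Q_w ≈ 52.0 m³/d

With mixed-liquor wasting, θ_c = V/Q_w, so Q_w = V/θ_c = 358.0/6.88 = 52.03 m³/d.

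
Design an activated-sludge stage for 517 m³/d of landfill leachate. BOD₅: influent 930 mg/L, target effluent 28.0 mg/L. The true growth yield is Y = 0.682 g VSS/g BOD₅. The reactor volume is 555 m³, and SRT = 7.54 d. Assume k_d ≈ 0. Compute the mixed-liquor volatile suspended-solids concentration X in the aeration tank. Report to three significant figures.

X ≈ 4320 mg/L

X = Y·Q·ΔS·θ_c / V = 0.682 × 517 × (930 − 28.0) × 7.54 / 555 = 4321 mg/L.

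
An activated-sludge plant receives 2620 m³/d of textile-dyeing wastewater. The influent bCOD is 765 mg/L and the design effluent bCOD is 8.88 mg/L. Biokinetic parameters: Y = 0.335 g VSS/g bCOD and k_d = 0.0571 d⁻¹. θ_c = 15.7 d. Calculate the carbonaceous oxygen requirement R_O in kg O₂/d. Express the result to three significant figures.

R_O ≈ 1480 kg O₂/d

Correct the yield for decay: Y_obs = Y/(1 + k_d θ_c) = 0.335 / (1 + 0.0571 × 15.7) = 0.335 / 1.896 = 0.1766.
Mass of bCOD removed per day: Q(S₀ − S) = 2620 × 756.1 g/m³ = 1981 kg/d.
Net sludge production P_X = 0.1766 × 1981 = 349.9 kg VSS/d.
Carbonaceous O₂ demand = substrate oxidised − cell-mass equivalent = 1981 − 1.42 × 349.9 = 1484 kg O₂/d.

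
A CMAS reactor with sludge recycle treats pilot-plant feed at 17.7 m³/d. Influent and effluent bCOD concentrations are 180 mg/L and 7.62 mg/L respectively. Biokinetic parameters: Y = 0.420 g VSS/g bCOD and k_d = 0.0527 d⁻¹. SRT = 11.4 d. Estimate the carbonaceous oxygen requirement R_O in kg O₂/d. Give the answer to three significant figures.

Y_obs = Y / (1 + k_d θ_c) = 0.420 / (1 + 0.0527 × 11.4) = 0.420 / 1.601 = 0.2624.
Mass of bCOD removed per day: Q(S₀ − S) = 17.7 × 172.4 g/m³ = 3.051 kg/d.
P_X = Y_obs·Q·(S₀ − S) = 0.2624 × 3.051 = 0.8005 kg VSS/d.
R_O = Q·(S₀ − S) − 1.42·P_X = 3.051 − 1.42 × 0.8005 = 1.914 kg O₂/d.

R_O ≈ 1.91 kg O₂/d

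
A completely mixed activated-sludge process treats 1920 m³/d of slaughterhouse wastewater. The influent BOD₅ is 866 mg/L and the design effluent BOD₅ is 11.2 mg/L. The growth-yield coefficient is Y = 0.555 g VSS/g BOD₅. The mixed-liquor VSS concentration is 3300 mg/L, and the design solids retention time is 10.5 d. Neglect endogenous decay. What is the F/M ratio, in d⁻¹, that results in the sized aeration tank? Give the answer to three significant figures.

F/M ≈ 0.174 d⁻¹

V·X = Y·Q·ΔS·θ_c gives V = 0.555 × 1920 × (866 − 11.2) × 10.5 / 3300 = 2898 m³.
F/M = Q·S₀ / (V·X) = 1920 × 866 / (2898 × 3300) = 0.1738 g BOD₅·(g VSS·d)⁻¹.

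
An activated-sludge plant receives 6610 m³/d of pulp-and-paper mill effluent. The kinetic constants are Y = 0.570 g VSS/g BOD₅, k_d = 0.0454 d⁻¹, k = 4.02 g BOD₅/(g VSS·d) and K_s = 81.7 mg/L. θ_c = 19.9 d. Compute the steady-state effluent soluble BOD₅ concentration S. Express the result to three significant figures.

Effluent substrate depends only on kinetics and SRT: S = K_s(1 + k_d θ_c) / [θ_c(Yk − k_d) − 1] = 81.7 × (1 + 0.0454 × 19.9) / [19.9 × (0.570 × 4.02 − 0.0454) − 1] = 155.5 / 43.70 = 3.559 mg/L.

S ≈ 3.56 mg/L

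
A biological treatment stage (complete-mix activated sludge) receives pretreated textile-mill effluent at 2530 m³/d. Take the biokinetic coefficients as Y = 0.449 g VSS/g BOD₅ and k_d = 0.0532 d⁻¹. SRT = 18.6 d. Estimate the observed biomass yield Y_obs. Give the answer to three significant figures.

Y_obs = Y / (1 + k_d θ_c) = 0.449 / (1 + 0.0532 × 18.6) = 0.449 / 1.990 = 0.2257.

Y_obs ≈ 0.226 g VSS/g BOD₅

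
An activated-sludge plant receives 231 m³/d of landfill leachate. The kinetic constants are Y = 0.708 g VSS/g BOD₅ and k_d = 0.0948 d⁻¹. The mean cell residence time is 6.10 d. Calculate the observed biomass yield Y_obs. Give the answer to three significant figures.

Y_obs = Y / (1 + k_d θ_c) = 0.708 / (1 + 0.0948 × 6.10) = 0.708 / 1.578 = 0.4486.

Y_obs ≈ 0.449 g VSS/g BOD₅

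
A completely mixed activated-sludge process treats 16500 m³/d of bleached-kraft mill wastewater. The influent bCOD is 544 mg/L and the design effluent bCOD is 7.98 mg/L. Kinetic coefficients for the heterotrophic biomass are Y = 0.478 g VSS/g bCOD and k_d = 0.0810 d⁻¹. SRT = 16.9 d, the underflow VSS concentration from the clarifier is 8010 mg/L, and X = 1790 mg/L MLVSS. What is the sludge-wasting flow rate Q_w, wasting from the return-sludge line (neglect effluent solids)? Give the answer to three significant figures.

Steady-state biomass mass balance: V·X·(1 + k_d·θ_c) = Y·Q·(S₀ − S)·θ_c, so V = 0.478 × 16500 × (544 − 7.98) × 16.9 / [1790 × (1 + 0.0810 × 16.9)] = 7.14×10^7 / 4240 = 16849 m³.
Wasting from the return line (neglecting effluent solids): Q_w = V·X / (θ_c·X_r) = 16849 × 1790 / (16.9 × 8010) = 222.8 m³/d.

Q_w ≈ 223 m³/d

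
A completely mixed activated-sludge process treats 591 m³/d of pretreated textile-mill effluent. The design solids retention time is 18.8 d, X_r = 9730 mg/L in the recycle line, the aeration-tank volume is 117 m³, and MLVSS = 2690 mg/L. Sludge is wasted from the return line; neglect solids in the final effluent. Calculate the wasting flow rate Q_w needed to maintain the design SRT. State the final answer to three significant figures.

Q_w ≈ 1.72 m³/d

Q_w = (V·X)/(θ_c X_r) = 117.0 × 2690 / (18.8 × 9730) = 1.721 m³/d.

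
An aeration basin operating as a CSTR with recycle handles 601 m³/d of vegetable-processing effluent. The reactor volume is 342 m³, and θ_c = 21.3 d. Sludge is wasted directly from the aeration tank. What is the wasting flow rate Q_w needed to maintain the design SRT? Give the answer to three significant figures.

For wasting at MLVSS concentration, Q_w = V/θ_c = 342.0/21.3 = 16.06 m³/d.

Q_w ≈ 16.1 m³/d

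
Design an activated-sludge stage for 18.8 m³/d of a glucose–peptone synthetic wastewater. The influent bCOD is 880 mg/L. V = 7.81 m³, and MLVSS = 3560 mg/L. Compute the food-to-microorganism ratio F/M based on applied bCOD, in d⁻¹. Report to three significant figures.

F/M ≈ 0.595 d⁻¹

Food-to-microorganism ratio F/M = Q S₀ / (V X) = 18.8 × 880 / (7.810 × 3560) = 0.5950 d⁻¹.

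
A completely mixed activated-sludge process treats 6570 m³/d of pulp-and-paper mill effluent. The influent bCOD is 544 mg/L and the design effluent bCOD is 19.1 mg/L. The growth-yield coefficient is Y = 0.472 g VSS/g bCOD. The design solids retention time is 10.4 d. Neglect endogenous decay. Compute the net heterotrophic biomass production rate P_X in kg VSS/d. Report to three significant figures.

P_X ≈ 1630 kg VSS/d

No decay correction is needed, so Y_obs = Y = 0.472.
Substrate removed = Q·(S₀ − S) = 6570 m³/d × (544 − 19.1) g/m³ = 3.45×10^6 g/d = 3449 kg/d.
Net biomass production P_X = Y_obs × Q·(S₀ − S) = 0.4720 × 3449 = 1628 kg VSS/d.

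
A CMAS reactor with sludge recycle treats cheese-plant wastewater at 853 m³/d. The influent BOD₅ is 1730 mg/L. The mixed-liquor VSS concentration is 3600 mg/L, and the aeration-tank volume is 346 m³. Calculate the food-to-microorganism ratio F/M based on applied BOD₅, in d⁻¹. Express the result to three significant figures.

F/M ≈ 1.18 d⁻¹

F/M = applied load / biomass = Q·S₀/(V·X) = 853 × 1730 / (346.0 × 3600) = 1.185 d⁻¹.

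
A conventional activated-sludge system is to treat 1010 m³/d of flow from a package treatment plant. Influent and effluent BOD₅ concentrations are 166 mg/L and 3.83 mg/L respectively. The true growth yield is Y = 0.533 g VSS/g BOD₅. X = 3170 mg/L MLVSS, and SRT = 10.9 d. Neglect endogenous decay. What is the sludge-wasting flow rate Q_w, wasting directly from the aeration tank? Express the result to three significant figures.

Q_w ≈ 27.5 m³/d

Biomass mass balance (decay neglected): V·X = Y·Q·(S₀ − S)·θ_c, so V = 0.533 × 1010 × (166 − 3.83) × 10.9 / 3170 = 300.2 m³.
For wasting at MLVSS concentration, Q_w = V/θ_c = 300.2/10.9 = 27.54 m³/d.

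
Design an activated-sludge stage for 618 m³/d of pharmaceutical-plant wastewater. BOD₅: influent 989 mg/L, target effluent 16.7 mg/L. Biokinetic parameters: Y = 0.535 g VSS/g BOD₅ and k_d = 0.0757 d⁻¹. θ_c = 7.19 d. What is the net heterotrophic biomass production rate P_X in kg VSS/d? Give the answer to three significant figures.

P_X ≈ 208 kg VSS/d

Observed yield with endogenous decay: Y_obs = Y / (1 + k_d·θ_c) = 0.535 / (1 + 0.0757 × 7.19) = 0.535 / 1.544 = 0.3464 g VSS/g BOD₅.
Q·(S₀ − S) = 618 × (989 − 16.7) × 10⁻³ = 600.9 kg/d removed.
So the net sludge growth is P_X = 0.3464 × 600.9 = 208.2 kg VSS/d.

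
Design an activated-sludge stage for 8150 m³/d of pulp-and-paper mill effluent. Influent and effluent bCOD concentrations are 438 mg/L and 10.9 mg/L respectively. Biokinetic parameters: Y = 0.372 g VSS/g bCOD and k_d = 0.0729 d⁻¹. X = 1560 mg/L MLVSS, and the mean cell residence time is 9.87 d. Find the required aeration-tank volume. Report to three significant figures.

From the SRT design equation V = Y Q (S₀−S) θ_c / [X (1 + k_d θ_c)] = 0.372 × 8150 × (438 − 10.9) × 9.87 / [1560 × (1 + 0.0729 × 9.87)] = 1.28×10^7 / 2682 = 4764 m³.

V ≈ 4760 m³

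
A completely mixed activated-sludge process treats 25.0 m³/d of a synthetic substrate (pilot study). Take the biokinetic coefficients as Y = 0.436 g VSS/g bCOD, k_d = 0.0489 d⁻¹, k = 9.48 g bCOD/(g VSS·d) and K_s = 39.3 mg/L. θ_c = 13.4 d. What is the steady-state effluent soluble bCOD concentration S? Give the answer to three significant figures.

For a completely mixed reactor with recycle the Lawrence–McCarty relation gives S = K_s·(1 + k_d·θ_c) / [θ_c·(Y·k − k_d) − 1] = 39.3 × (1 + 0.0489 × 13.4) / [13.4 × (0.436 × 9.48 − 0.0489) − 1] = 65.05 / 53.73 = 1.211 mg/L.

S ≈ 1.21 mg/L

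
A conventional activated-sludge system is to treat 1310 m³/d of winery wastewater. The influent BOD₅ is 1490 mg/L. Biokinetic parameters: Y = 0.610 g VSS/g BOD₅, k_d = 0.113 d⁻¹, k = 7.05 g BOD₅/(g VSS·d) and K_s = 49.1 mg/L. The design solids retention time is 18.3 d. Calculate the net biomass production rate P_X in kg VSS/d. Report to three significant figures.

From the Monod/SRT balance for a CMAS, S = K_s·(1+k_d θ_c)/[θ_c·(Y k − k_d) − 1] = 49.1 × (1 + 0.113 × 18.3) / [18.3 × (0.610 × 7.05 − 0.113) − 1] = 150.6 / 75.63 = 1.992 mg/L.
Y_obs = Y / (1 + k_d θ_c) = 0.610 / (1 + 0.113 × 18.3) = 0.610 / 3.068 = 0.1988.
Q·(S₀ − S) = 1310 × (1490 − 1.99) × 10⁻³ = 1949 kg/d removed.
Biomass produced: P_X = Y_obs·Q·ΔS = 0.1988 × 1949 ≈ 387.6 kg VSS/d.

P_X ≈ 388 kg VSS/d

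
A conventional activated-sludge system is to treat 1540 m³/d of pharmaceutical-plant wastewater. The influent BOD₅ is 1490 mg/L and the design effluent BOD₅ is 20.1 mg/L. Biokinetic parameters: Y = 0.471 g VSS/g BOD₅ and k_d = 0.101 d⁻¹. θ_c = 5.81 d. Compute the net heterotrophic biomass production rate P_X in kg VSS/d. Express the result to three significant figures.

P_X ≈ 672 kg VSS/d

Correct the yield for decay: Y_obs = Y/(1 + k_d θ_c) = 0.471 / (1 + 0.101 × 5.81) = 0.471 / 1.587 = 0.2968.
Q·(S₀ − S) = 1540 × (1490 − 20.1) × 10⁻³ = 2264 kg/d removed.
So the net sludge growth is P_X = 0.2968 × 2264 = 671.9 kg VSS/d.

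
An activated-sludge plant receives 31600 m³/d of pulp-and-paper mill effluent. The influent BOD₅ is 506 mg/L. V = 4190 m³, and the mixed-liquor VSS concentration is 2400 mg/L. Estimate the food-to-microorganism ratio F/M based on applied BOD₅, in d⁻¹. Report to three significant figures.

F/M ≈ 1.59 d⁻¹

F/M = Q·S₀ / (V·X) = 31600 × 506 / (4190 × 2400) = 1.590 g BOD₅·(g VSS·d)⁻¹.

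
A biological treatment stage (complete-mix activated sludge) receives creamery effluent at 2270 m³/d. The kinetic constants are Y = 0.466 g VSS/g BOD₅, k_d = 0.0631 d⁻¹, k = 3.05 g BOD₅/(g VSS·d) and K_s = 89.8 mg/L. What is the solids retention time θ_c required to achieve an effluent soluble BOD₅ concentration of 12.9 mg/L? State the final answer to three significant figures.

θ_c ≈ 8.66 d

Specific growth rate at S = 12.9 mg/L: μ = YkS/(K_s+S) = 0.466·3.05·12.9/(89.8+12.9) = 0.1785 d⁻¹.
1/θ_c = 0.1785 − 0.0631 = 0.1154 d⁻¹, so θ_c = 8.663 d.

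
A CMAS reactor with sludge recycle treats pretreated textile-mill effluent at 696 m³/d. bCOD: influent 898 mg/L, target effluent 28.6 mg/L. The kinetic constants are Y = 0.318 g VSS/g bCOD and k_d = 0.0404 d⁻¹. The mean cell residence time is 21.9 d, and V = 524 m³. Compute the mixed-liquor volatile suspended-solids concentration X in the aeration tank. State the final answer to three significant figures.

From V·X·(1 + k_d·θ_c) = Y·Q·(S₀ − S)·θ_c: X = 0.318 × 696 × (898 − 28.6) × 21.9 / [524 × (1 + 0.0404 × 21.9)] = 4267 mg/L.

X ≈ 4270 mg/L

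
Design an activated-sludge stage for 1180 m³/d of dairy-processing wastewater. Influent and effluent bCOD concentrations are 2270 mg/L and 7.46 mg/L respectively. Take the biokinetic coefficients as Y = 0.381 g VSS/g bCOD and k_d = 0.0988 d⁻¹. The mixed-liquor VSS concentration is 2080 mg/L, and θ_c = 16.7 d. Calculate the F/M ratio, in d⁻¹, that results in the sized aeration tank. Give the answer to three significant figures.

From the SRT design equation V = Y Q (S₀−S) θ_c / [X (1 + k_d θ_c)] = 0.381 × 1180 × (2270 − 7.46) × 16.7 / [2080 × (1 + 0.0988 × 16.7)] = 1.7×10^7 / 5512 = 3082 m³.
Food-to-microorganism ratio F/M = Q S₀ / (V X) = 1180 × 2270 / (3082 × 2080) = 0.4179 d⁻¹.

F/M ≈ 0.418 d⁻¹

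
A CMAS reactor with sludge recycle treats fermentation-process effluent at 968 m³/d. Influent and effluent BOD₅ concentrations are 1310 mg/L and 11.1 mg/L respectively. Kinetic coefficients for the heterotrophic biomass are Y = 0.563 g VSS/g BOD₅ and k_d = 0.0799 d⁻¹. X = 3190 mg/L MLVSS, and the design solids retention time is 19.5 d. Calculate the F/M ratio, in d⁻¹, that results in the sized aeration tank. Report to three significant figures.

From the SRT design equation V = Y Q (S₀−S) θ_c / [X (1 + k_d θ_c)] = 0.563 × 968 × (1310 − 11.1) × 19.5 / [3190 × (1 + 0.0799 × 19.5)] = 1.38×10^7 / 8160 = 1692 m³.
F/M = Q·S₀ / (V·X) = 968 × 1310 / (1692 × 3190) = 0.2350 g BOD₅·(g VSS·d)⁻¹.

F/M ≈ 0.235 d⁻¹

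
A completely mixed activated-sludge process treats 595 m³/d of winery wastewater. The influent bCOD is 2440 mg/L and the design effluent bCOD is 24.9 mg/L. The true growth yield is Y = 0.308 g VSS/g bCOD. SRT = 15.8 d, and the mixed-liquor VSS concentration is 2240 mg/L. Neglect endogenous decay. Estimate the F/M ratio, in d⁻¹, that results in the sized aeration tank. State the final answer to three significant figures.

V·X = Y·Q·ΔS·θ_c gives V = 0.308 × 595 × (2440 − 24.9) × 15.8 / 2240 = 3122 m³.
Food-to-microorganism ratio F/M = Q S₀ / (V X) = 595 × 2440 / (3122 × 2240) = 0.2076 d⁻¹.

F/M ≈ 0.208 d⁻¹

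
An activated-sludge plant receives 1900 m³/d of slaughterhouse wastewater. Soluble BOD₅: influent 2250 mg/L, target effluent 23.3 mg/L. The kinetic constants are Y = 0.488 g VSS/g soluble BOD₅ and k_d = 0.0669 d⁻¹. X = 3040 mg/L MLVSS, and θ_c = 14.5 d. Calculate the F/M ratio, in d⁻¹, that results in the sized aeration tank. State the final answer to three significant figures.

F/M ≈ 0.281 d⁻¹

Rearranging the biomass balance for a CMAS with decay, V = Y·Q·ΔS·θ_c / [X·(1+k_d θ_c)] = 0.488 × 1900 × (2250 − 23.3) × 14.5 / [3040 × (1 + 0.0669 × 14.5)] = 2.99×10^7 / 5989 = 4999 m³.
Food-to-microorganism ratio F/M = Q S₀ / (V X) = 1900 × 2250 / (4999 × 3040) = 0.2813 d⁻¹.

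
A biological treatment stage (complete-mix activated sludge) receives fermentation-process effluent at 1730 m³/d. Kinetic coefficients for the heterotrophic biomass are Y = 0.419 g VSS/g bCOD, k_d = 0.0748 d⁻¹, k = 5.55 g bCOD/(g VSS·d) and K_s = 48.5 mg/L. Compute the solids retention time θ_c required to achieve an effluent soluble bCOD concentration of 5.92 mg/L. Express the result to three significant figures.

Specific growth rate at S = 5.92 mg/L: μ = YkS/(K_s+S) = 0.419·5.55·5.92/(48.5+5.92) = 0.2530 d⁻¹.
1/θ_c = 0.2530 − 0.0748 = 0.1782 d⁻¹, so θ_c = 5.613 d.

θ_c ≈ 5.61 d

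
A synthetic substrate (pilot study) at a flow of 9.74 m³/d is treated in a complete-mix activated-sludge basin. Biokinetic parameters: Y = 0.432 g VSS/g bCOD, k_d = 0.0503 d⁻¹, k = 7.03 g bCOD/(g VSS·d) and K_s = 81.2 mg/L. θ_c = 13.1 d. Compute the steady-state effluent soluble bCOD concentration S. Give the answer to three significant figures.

From the Monod/SRT balance for a CMAS, S = K_s·(1+k_d θ_c)/[θ_c·(Y k − k_d) − 1] = 81.2 × (1 + 0.0503 × 13.1) / [13.1 × (0.432 × 7.03 − 0.0503) − 1] = 134.7 / 38.13 = 3.533 mg/L.

S ≈ 3.53 mg/L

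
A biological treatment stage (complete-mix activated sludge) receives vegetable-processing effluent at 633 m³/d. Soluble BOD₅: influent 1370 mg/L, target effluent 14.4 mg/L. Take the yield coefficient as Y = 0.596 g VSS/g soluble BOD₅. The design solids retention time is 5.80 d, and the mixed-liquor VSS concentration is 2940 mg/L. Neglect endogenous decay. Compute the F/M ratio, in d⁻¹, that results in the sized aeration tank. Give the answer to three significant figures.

F/M ≈ 0.292 d⁻¹

V·X = Y·Q·ΔS·θ_c gives V = 0.596 × 633 × (1370 − 14.4) × 5.80 / 2940 = 1009 m³.
F/M = Q·S₀ / (V·X) = 633 × 1370 / (1009 × 2940) = 0.2924 g soluble BOD₅·(g VSS·d)⁻¹.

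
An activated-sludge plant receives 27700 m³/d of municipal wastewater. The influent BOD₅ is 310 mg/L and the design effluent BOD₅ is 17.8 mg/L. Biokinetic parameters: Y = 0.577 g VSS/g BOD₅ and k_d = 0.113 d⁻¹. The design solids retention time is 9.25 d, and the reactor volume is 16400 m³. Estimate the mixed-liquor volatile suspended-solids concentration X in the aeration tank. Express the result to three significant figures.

X ≈ 1290 mg/L

X = Y·Q·ΔS·θ_c / [V·(1 + k_d θ_c)] = 0.577 × 27700 × (310 − 17.8) × 9.25 / [16400 × (1 + 0.113 × 9.25)] = 1288 mg/L.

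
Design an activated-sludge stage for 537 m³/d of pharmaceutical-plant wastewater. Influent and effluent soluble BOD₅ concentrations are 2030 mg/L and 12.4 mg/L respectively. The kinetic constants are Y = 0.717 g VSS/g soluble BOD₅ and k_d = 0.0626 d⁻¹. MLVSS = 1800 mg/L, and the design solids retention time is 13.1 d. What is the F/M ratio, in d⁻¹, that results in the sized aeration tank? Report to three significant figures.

F/M ≈ 0.195 d⁻¹

From the SRT design equation V = Y Q (S₀−S) θ_c / [X (1 + k_d θ_c)] = 0.717 × 537 × (2030 − 12.4) × 13.1 / [1800 × (1 + 0.0626 × 13.1)] = 1.02×10^7 / 3276 = 3106 m³.
F/M = applied load / biomass = Q·S₀/(V·X) = 537 × 2030 / (3106 × 1800) = 0.1950 d⁻¹.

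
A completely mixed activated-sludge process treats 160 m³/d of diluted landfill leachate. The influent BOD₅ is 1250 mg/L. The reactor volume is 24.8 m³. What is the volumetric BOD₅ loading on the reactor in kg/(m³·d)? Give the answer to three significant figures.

L_v ≈ 8.06 kg BOD₅/(m³·d)

L_v = Q S₀ / V = 160 × 1250 × 10⁻³ / 24.80 = 8.065 kg/(m³·d).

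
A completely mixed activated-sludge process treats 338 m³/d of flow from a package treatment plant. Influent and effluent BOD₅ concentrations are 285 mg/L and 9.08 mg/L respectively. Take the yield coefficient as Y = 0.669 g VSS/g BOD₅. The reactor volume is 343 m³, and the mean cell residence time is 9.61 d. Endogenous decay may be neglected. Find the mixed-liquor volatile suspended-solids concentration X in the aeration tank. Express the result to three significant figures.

X = Y·Q·ΔS·θ_c / V = 0.669 × 338 × (285 − 9.08) × 9.61 / 343 = 1748 mg/L.

X ≈ 1750 mg/L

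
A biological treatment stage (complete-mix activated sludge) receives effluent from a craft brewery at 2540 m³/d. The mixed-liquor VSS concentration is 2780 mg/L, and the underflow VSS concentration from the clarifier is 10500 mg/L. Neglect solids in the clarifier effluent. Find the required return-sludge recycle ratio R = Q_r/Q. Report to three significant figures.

R ≈ 0.360

Mass balance around the secondary clarifier (neglecting effluent solids): R = X / (X_r − X) = 2780 / (10500 − 2780) = 0.3601.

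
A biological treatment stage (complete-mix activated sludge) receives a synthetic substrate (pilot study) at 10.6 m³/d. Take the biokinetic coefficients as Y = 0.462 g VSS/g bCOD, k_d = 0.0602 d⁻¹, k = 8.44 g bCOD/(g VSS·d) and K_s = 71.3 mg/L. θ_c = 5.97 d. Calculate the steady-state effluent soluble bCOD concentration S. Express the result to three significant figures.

S ≈ 4.42 mg/L

From the Monod/SRT balance for a CMAS, S = K_s·(1+k_d θ_c)/[θ_c·(Y k − k_d) − 1] = 71.3 × (1 + 0.0602 × 5.97) / [5.97 × (0.462 × 8.44 − 0.0602) − 1] = 96.92 / 21.92 = 4.422 mg/L.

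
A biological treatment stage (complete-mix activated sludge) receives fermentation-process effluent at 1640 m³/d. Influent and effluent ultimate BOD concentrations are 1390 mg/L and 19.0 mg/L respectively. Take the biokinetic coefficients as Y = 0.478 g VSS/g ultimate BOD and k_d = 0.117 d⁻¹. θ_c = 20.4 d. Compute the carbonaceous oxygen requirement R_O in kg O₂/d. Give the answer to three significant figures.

R_O ≈ 1800 kg O₂/d

Y_obs = Y / (1 + k_d θ_c) = 0.478 / (1 + 0.117 × 20.4) = 0.478 / 3.387 = 0.1411.
Mass of ultimate BOD removed per day: Q(S₀ − S) = 1640 × 1371 g/m³ = 2248 kg/d.
Net sludge production P_X = 0.1411 × 2248 = 317.3 kg VSS/d.
R_O = Q·(S₀ − S) − 1.42·P_X = 2248 − 1.42 × 317.3 = 1798 kg O₂/d.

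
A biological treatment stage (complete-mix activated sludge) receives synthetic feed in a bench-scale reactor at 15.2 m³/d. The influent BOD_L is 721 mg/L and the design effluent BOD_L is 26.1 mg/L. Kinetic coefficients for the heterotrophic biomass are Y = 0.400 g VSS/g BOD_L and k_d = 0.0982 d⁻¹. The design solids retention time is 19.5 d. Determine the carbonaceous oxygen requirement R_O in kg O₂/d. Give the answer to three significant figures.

R_O ≈ 8.50 kg O₂/d

Correct the yield for decay: Y_obs = Y/(1 + k_d θ_c) = 0.400 / (1 + 0.0982 × 19.5) = 0.400 / 2.915 = 0.1372.
ΔS = 721 − 26.1 = 694.9 mg/L, so the substrate removal rate is 15.2 × 694.9/1000 = 10.56 kg BOD_L/d.
Biomass synthesised: P_X = Y_obs × 10.56 = 1.449 kg VSS/d.
R_O = Q·(S₀ − S) − 1.42·P_X = 10.56 − 1.42 × 1.449 = 8.504 kg O₂/d.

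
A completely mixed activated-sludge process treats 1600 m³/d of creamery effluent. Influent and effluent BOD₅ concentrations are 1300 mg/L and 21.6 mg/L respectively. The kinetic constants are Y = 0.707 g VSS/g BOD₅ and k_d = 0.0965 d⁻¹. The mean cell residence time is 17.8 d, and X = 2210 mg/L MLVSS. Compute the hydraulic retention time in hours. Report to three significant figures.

τ ≈ 64.3 h

Rearranging the biomass balance for a CMAS with decay, V = Y·Q·ΔS·θ_c / [X·(1+k_d θ_c)] = 0.707 × 1600 × (1300 − 21.6) × 17.8 / [2210 × (1 + 0.0965 × 17.8)] = 2.57×10^7 / 6006 = 4286 m³.
τ = V/Q = 4286/1600 = 2.679 d, or 64.29 h.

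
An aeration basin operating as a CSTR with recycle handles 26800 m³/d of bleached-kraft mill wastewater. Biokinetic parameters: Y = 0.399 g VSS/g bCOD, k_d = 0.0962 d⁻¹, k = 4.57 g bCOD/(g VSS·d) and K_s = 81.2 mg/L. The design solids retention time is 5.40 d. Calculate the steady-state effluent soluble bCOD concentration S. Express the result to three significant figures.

Effluent substrate depends only on kinetics and SRT: S = K_s(1 + k_d θ_c) / [θ_c(Yk − k_d) − 1] = 81.2 × (1 + 0.0962 × 5.40) / [5.40 × (0.399 × 4.57 − 0.0962) − 1] = 123.4 / 8.327 = 14.82 mg/L.

S ≈ 14.8 mg/L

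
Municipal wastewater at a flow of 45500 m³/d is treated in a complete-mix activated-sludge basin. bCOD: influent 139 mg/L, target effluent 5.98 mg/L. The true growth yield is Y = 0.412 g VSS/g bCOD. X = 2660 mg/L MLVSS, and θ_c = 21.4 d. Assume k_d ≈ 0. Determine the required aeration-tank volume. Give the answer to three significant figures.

V ≈ 20100 m³

With k_d = 0 the design equation reduces to V = Y Q (S₀−S) θ_c / X = 0.412 × 45500 × (139 − 5.98) × 21.4 / 2660 = 20061 m³.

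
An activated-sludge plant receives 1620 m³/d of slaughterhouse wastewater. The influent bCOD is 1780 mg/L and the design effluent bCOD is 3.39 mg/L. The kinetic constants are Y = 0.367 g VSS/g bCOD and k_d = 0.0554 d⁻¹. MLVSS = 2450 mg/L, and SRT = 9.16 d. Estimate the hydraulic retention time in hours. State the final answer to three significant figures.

τ ≈ 38.8 h

Steady-state biomass mass balance: V·X·(1 + k_d·θ_c) = Y·Q·(S₀ − S)·θ_c, so V = 0.367 × 1620 × (1780 − 3.39) × 9.16 / [2450 × (1 + 0.0554 × 9.16)] = 9.68×10^6 / 3693 = 2620 m³.
Hydraulic retention time τ = V/Q = 2620 / 1620 = 1.617 d = 38.81 h.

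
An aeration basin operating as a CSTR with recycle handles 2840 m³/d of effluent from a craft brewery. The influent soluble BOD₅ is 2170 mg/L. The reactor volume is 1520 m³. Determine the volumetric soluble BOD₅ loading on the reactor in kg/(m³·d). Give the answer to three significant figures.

L_v ≈ 4.05 kg soluble BOD₅/(m³·d)

L_v = Q S₀ / V = 2840 × 2170 × 10⁻³ / 1520 = 4.054 kg/(m³·d).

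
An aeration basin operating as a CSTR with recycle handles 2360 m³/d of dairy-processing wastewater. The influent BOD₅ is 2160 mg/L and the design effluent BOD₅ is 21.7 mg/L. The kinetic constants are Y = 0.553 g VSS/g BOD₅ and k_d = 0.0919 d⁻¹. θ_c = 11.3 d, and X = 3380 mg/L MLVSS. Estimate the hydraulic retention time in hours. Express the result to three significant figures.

τ ≈ 46.5 h

Rearranging the biomass balance for a CMAS with decay, V = Y·Q·ΔS·θ_c / [X·(1+k_d θ_c)] = 0.553 × 2360 × (2160 − 21.7) × 11.3 / [3380 × (1 + 0.0919 × 11.3)] = 3.15×10^7 / 6890 = 4577 m³.
τ = V/Q = 4577/2360 = 1.939 d, or 46.54 h.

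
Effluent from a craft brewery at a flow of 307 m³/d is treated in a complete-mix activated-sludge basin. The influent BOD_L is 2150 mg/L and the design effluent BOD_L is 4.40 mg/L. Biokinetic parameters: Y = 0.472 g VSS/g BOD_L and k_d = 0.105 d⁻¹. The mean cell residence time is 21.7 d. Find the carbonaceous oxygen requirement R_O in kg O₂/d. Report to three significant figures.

R_O ≈ 524 kg O₂/d

The observed yield is Y_obs = Y/(1 + k_d·θ_c) = 0.472 / (1 + 0.105 × 21.7) = 0.472 / 3.278 = 0.1440 g VSS per g BOD_L removed.
Mass of BOD_L removed per day: Q(S₀ − S) = 307 × 2146 g/m³ = 658.7 kg/d.
P_X = Y_obs·Q·(S₀ − S) = 0.1440 × 658.7 = 94.83 kg VSS/d.
R_O = Q·(S₀ − S) − 1.42·P_X = 658.7 − 1.42 × 94.83 = 524.0 kg O₂/d.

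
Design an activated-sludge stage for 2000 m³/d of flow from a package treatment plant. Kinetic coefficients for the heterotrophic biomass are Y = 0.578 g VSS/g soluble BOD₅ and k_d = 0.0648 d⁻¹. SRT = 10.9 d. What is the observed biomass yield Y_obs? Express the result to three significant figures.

The observed yield is Y_obs = Y/(1 + k_d·θ_c) = 0.578 / (1 + 0.0648 × 10.9) = 0.578 / 1.706 = 0.3387 g VSS per g soluble BOD₅ removed.

Y_obs ≈ 0.339 g VSS/g soluble BOD₅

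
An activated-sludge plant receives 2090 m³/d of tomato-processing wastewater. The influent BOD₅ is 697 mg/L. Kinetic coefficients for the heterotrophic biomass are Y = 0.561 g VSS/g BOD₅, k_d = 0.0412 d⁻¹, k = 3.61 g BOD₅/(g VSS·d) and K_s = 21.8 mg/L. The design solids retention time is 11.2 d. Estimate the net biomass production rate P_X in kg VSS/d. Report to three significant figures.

Effluent substrate depends only on kinetics and SRT: S = K_s(1 + k_d θ_c) / [θ_c(Yk − k_d) − 1] = 21.8 × (1 + 0.0412 × 11.2) / [11.2 × (0.561 × 3.61 − 0.0412) − 1] = 31.86 / 21.22 = 1.501 mg/L.
Y_obs = Y / (1 + k_d θ_c) = 0.561 / (1 + 0.0412 × 11.2) = 0.561 / 1.461 = 0.3839.
Q·(S₀ − S) = 2090 × (697 − 1.50) × 10⁻³ = 1454 kg/d removed.
Net biomass production P_X = Y_obs × Q·(S₀ − S) = 0.3839 × 1454 = 558.0 kg VSS/d.

P_X ≈ 558 kg VSS/d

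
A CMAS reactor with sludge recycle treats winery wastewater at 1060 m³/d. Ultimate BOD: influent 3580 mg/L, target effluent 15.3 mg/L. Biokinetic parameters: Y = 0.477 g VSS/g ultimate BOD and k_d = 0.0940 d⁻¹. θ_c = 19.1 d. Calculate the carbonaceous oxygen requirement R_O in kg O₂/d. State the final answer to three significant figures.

Y_obs = Y / (1 + k_d θ_c) = 0.477 / (1 + 0.0940 × 19.1) = 0.477 / 2.795 = 0.1706.
Q·(S₀ − S) = 1060 × (3580 − 15.3) × 10⁻³ = 3779 kg/d removed.
P_X = Y_obs·Q·(S₀ − S) = 0.1706 × 3779 = 644.8 kg VSS/d.
R_O = Q·(S₀ − S) − 1.42·P_X = 3779 − 1.42 × 644.8 = 2863 kg O₂/d.

R_O ≈ 2860 kg O₂/d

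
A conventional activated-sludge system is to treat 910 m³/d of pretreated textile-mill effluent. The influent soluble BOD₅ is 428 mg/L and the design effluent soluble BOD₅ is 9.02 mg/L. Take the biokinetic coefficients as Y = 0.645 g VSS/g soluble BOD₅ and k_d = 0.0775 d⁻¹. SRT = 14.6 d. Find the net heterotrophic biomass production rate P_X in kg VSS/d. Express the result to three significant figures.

The observed yield is Y_obs = Y/(1 + k_d·θ_c) = 0.645 / (1 + 0.0775 × 14.6) = 0.645 / 2.131 = 0.3026 g VSS per g soluble BOD₅ removed.
Mass of soluble BOD₅ removed per day: Q(S₀ − S) = 910 × 419.0 g/m³ = 381.3 kg/d.
Biomass produced: P_X = Y_obs·Q·ΔS = 0.3026 × 381.3 ≈ 115.4 kg VSS/d.

P_X ≈ 115 kg VSS/d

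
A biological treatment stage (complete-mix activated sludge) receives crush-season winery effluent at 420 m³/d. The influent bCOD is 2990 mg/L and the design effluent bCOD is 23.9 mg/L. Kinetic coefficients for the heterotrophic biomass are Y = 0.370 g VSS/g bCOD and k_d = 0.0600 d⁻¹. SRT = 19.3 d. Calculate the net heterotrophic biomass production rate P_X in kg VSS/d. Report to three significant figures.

P_X ≈ 214 kg VSS/d

Y_obs = Y / (1 + k_d θ_c) = 0.370 / (1 + 0.0600 × 19.3) = 0.370 / 2.158 = 0.1715.
Substrate removed = Q·(S₀ − S) = 420 m³/d × (2990 − 23.9) g/m³ = 1.25×10^6 g/d = 1246 kg/d.
P_X = Y_obs · Q(S₀ − S) = 0.1715 × 1246 = 213.6 kg VSS/d.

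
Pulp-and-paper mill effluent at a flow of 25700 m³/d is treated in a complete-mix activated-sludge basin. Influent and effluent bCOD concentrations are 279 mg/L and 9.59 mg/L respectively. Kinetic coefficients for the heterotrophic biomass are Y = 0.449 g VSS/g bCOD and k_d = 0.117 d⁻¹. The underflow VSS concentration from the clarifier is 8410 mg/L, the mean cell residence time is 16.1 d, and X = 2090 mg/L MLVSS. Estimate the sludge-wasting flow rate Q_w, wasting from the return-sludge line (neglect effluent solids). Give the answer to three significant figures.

Q_w ≈ 128 m³/d

From the SRT design equation V = Y Q (S₀−S) θ_c / [X (1 + k_d θ_c)] = 0.449 × 25700 × (279 − 9.59) × 16.1 / [2090 × (1 + 0.117 × 16.1)] = 5.01×10^7 / 6027 = 8305 m³.
Wasting from the return line (neglecting effluent solids): Q_w = V·X / (θ_c·X_r) = 8305 × 2090 / (16.1 × 8410) = 128.2 m³/d.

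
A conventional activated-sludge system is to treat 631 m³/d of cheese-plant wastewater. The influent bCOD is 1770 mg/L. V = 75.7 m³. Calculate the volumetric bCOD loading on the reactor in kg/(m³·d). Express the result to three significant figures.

L_v ≈ 14.8 kg bCOD/(m³·d)

L_v = Q S₀ / V = 631 × 1770 × 10⁻³ / 75.70 = 14.75 kg/(m³·d).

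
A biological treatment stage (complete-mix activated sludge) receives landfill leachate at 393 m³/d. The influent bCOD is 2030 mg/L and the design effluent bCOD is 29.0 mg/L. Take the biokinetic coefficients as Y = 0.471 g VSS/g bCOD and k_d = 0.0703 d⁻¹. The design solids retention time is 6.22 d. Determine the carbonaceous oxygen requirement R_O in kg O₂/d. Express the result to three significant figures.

Observed yield with endogenous decay: Y_obs = Y / (1 + k_d·θ_c) = 0.471 / (1 + 0.0703 × 6.22) = 0.471 / 1.437 = 0.3277 g VSS/g bCOD.
ΔS = 2030 − 29.0 = 2001 mg/L, so the substrate removal rate is 393 × 2001/1000 = 786.4 kg bCOD/d.
Net sludge production P_X = 0.3277 × 786.4 = 257.7 kg VSS/d.
R_O = Q·(S₀ − S) − 1.42·P_X = 786.4 − 1.42 × 257.7 = 420.5 kg O₂/d.

R_O ≈ 420 kg O₂/d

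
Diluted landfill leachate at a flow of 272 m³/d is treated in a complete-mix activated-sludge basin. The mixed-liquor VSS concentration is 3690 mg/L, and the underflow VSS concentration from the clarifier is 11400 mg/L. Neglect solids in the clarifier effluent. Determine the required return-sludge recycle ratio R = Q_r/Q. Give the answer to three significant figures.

Mass balance around the secondary clarifier (neglecting effluent solids): R = X / (X_r − X) = 3690 / (11400 − 3690) = 0.4786.

R ≈ 0.479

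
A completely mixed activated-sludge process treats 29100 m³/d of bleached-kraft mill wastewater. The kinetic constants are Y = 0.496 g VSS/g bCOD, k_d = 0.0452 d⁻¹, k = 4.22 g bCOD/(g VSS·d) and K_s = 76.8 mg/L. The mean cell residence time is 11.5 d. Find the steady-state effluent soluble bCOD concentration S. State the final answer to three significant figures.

S ≈ 5.18 mg/L

From the Monod/SRT balance for a CMAS, S = K_s·(1+k_d θ_c)/[θ_c·(Y k − k_d) − 1] = 76.8 × (1 + 0.0452 × 11.5) / [11.5 × (0.496 × 4.22 − 0.0452) − 1] = 116.7 / 22.55 = 5.176 mg/L.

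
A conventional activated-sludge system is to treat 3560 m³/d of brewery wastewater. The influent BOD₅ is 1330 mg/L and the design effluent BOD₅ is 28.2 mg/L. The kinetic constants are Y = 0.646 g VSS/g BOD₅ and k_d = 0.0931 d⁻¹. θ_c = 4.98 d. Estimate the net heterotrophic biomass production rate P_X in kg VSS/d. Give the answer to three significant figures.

Correct the yield for decay: Y_obs = Y/(1 + k_d θ_c) = 0.646 / (1 + 0.0931 × 4.98) = 0.646 / 1.464 = 0.4414.
ΔS = 1330 − 28.2 = 1302 mg/L, so the substrate removal rate is 3560 × 1302/1000 = 4634 kg BOD₅/d.
P_X = Y_obs · Q(S₀ − S) = 0.4414 × 4634 = 2045 kg VSS/d.

P_X ≈ 2050 kg VSS/d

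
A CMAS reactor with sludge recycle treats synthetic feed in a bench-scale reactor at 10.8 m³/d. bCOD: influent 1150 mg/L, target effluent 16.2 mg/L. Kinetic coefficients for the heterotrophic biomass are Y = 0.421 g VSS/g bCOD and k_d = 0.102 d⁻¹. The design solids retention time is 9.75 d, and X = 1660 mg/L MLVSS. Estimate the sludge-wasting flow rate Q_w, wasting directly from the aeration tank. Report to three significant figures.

Q_w ≈ 1.56 m³/d

Steady-state biomass mass balance: V·X·(1 + k_d·θ_c) = Y·Q·(S₀ − S)·θ_c, so V = 0.421 × 10.8 × (1150 − 16.2) × 9.75 / [1660 × (1 + 0.102 × 9.75)] = 5.03×10^4 / 3311 = 15.18 m³.
With mixed-liquor wasting, θ_c = V/Q_w, so Q_w = V/θ_c = 15.18/9.75 = 1.557 m³/d.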